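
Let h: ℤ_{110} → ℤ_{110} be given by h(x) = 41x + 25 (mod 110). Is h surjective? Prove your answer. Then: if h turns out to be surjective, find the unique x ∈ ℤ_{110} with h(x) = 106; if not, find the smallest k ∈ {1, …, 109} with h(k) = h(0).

By definition, h is surjective if every y in the codomain equals h(x) for some x in the domain.
Since gcd(41, 110) = 1, 41 is invertible modulo 110. Euclid's algorithm: 110 = 2·41 + 28, 41 = 1·28 + 13, 28 = 2·13 + 2, 13 = 6·2 + 1; back-substituting gives 1 = 51·41 − 19·110, so 41⁻¹ ≡ 51 (mod 110).
Then y ↦ 51(y − 25) is a two-sided inverse to h, so every y ∈ ℤ_{110} has a preimage.
Therefore h is surjective.
Since h is surjective, we compute h⁻¹(106): solve 41x + 25 ≡ 106 (mod 110), i.e. 41x ≡ 81 (mod 110).
Multiplying by 41⁻¹ = 51 gives x ≡ 51·81 = 4131 = 37·110 + 61 ≡ 61 (mod 110).
Check: h(61) = 41·61 + 25 = 2526 = 22·110 + 106 ≡ 106 (mod 110).

61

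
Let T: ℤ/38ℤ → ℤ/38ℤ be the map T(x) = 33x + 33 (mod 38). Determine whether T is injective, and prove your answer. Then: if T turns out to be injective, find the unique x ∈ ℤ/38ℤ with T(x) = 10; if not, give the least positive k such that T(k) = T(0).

35

By definition, T is injective if T(u) = T(v) implies u = v.
If T(u) = T(v), then 33u ≡ 33v (mod 38). Because gcd(33, 38) = 1, we may cancel 33 to get u ≡ v (mod 38).
So T is injective.
We now compute 33⁻¹ mod 38 explicitly. Euclid's algorithm: 38 = 1·33 + 5, 33 = 6·5 + 3, 5 = 1·3 + 2, 3 = 1·2 + 1; back-substituting gives 1 = 15·33 − 13·38, so 33⁻¹ ≡ 15 (mod 38).
Since T is injective, we compute T⁻¹(10): solve 33x + 33 ≡ 10 (mod 38), i.e. 33x ≡ 15 (mod 38).
Multiplying by 33⁻¹ = 15 gives x ≡ 15·15 = 225 = 5·38 + 35 ≡ 35 (mod 38).
Check: T(35) = 33·35 + 33 = 1188 = 31·38 + 10 ≡ 10 (mod 38).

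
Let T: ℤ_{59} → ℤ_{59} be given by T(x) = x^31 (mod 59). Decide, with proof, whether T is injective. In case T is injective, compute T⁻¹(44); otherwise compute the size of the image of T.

Since 59 is prime, the nonzero elements of ℤ_{59} form a cyclic group of order 58.
As gcd(31, 58) = 1, raising to the 31st power is a bijection on this group: if x_1^31 ≡ x_2^31 then (x_1x_2^{−1})^31 = 1, and the only element of order dividing gcd(31, 58) = 1 is 1, so x_1 = x_2.
With T(0) = 0 this makes T injective on all of ℤ_{59}, hence bijective (finite equal-size domain and codomain). In particular T is injective.
Since T is injective, we find the preimage of 44. The inverse of x ↦ x^31 on (ℤ_{59})^× is x ↦ x^15, because 31·15 = 465 = 8·58 + 1 ≡ 1 (mod 58) and x^{58} = 1 for x ≠ 0 (Fermat). So T⁻¹(44) = 44^15 mod 59.
Repeated squaring mod 59: 44^1 ≡ 44, 44^2 ≡ 44² = 1936 ≡ 48, 44^4 ≡ 48² = 2304 ≡ 3, 44^8 ≡ 3² = 9. Since 15 = 8 + 4 + 2 + 1, 44^15 ≡ 9·3·48·44: 9·3 = 27, then 27·48 = 1296 ≡ 57, then 57·44 = 2508 ≡ 30. So 44^15 ≡ 30 (mod 59).
Hence T⁻¹(44) = 30.

30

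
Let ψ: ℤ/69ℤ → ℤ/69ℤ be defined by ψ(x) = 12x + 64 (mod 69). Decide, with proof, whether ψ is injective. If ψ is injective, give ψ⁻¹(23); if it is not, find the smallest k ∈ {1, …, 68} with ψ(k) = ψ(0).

23

Recall: injectivity means: for all x_1, x_2 in the domain, ψ(x_1) = ψ(x_2) implies x_1 = x_2.
We have gcd(12, 69) = 3 > 1. Taking x_1 = 0 and x_2 = 23: ψ(0) = 64 and ψ(23) = 12·23 + 64 = 340 ≡ 64 (mod 69).
So ψ(0) = ψ(23) while 0 ≠ 23, thus ψ is not injective.
Since ψ is not injective, we find the least positive k with ψ(k) = ψ(0): this means 12k ≡ 0 (mod 69), i.e. 69 ∣ 12k. Since gcd(12, 69) = 3, dividing through by 3 this holds exactly when 23 ∣ 4k, and as gcd(4, 23) = 1, exactly when 23 ∣ k.
The smallest positive such k is 23.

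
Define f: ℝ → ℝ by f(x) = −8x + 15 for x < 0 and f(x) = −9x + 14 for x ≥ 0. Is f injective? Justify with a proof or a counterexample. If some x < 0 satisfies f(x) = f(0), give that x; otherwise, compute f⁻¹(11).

Both pieces are strictly decreasing (slopes −8 and −9), so each is injective on its own interval.
The left piece maps (−∞, 0) onto (15, ∞); the right piece maps [0, ∞) onto (−∞, 14].
These images are disjoint, so no value is attained by both pieces. So f is injective.
Because the two images are disjoint, no x < 0 has f(x) = f(0), so we compute f⁻¹(11): 11 lies in (−∞, 14], so solve −9x + 14 = 11: x = (11 − 14)/(−9) = 1/3.

1/3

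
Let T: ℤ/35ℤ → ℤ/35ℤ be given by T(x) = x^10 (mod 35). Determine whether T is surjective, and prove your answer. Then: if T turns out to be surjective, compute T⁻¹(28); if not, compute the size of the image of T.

T(1) = 1^10 = 1.
T(6): Repeated squaring mod 35: 6^1 ≡ 6, 6^2 ≡ 6² = 36 ≡ 1, 6^4 ≡ 1² = 1, 6^8 ≡ 1² = 1. Since 10 = 8 + 2, 6^10 ≡ 1·1: 1·1 = 1. So 6^10 ≡ 1 (mod 35).
So T(1) = T(6) = 1 while 1 ≠ 6, hence T is not injective.
A non-injective map from the 35-element set ℤ/35ℤ to itself takes at most 34 distinct values, so it cannot be surjective. Hence T is not surjective.
Since T is not surjective, we determine |image(T)|. Computing x^10 mod 35 for each x (by repeated squaring, reducing mod 35 at every step), the values T(0), T(1), …, T(34) are: 0, 1, 9, 4, 11, 30, 1, 14, 29, 16, 25, 11, 9, 29, 21, 15, 16, 4, 4, 16, 15, 21, 29, 9, 11, 25, 16, 29, 14, 1, 30, 11, 4, 9, 1.
The distinct values are {0, 1, 4, 9, 11, 14, 15, 16, 21, 25, 29, 30}; there are 12 of them.

12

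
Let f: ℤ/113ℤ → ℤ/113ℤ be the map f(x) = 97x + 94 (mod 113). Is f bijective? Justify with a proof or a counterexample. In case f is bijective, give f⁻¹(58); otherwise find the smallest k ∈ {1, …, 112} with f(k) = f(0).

87

Recall that injectivity means: for all s, t in the domain, f(s) = f(t) implies s = t.
If f(s) = f(t), then 97s ≡ 97t (mod 113). Because gcd(97, 113) = 1, we may cancel 97 to get s ≡ t (mod 113).
We now compute 97⁻¹ mod 113 explicitly. Euclid's algorithm: 113 = 1·97 + 16, 97 = 6·16 + 1; back-substituting gives 1 = 7·97 − 6·113, so 97⁻¹ ≡ 7 (mod 113).
For any y ∈ ℤ/113ℤ, x = 7(y − 94) mod 113 satisfies f(x) = 97·7(y − 94) + 94 ≡ y (since 97·7 ≡ 1 mod 113). So every y has a preimage.
Hence f is bijective.
Since f is bijective, we find f⁻¹(58): we need 97x ≡ 58 − 94 ≡ 77 (mod 113). Using 97⁻¹ = 7: x ≡ 7·77 = 539 = 4·113 + 87, so x = 87.
Check: f(87) = 97·87 + 94 = 8533 = 75·113 + 58 ≡ 58 (mod 113).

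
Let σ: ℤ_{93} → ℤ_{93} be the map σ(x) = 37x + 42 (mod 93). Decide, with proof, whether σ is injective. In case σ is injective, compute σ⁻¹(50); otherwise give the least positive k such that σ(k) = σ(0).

By definition, σ is injective if σ(s) = σ(t) implies s = t.
Suppose σ(s) = σ(t) in ℤ_{93}. Then 37s + 42 ≡ 37t + 42 (mod 93), thus 37(s − t) ≡ 0 (mod 93).
Since gcd(37, 93) = 1, 37 is invertible modulo 93, therefore s − t ≡ 0 (mod 93), i.e. s = t.
So σ is injective.
We now compute 37⁻¹ mod 93 explicitly. Euclid's algorithm: 93 = 2·37 + 19, 37 = 1·19 + 18, 19 = 1·18 + 1; back-substituting gives 1 = 88·37 − 35·93, so 37⁻¹ ≡ 88 (mod 93).
Since σ is injective, we compute σ⁻¹(50): solve 37x + 42 ≡ 50 (mod 93), i.e. 37x ≡ 8 (mod 93).
Multiplying by 37⁻¹ = 88 gives x ≡ 88·8 = 704 = 7·93 + 53 ≡ 53 (mod 93).
Check: σ(53) = 37·53 + 42 = 2003 = 21·93 + 50 ≡ 50 (mod 93).

53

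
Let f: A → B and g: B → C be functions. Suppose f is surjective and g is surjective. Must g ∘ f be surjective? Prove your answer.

surjective

Let c ∈ C. Since g is surjective, there is b ∈ B with g(b) = c. Since f is surjective, there is a ∈ A with f(a) = b.
Then (g ∘ f)(a) = g(b) = c. Thus g ∘ f is surjective.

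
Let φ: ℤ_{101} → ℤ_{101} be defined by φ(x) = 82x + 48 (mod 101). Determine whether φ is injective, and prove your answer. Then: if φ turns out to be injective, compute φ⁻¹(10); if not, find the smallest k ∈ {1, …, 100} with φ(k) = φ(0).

Recall that injectivity means: for all u, v in the domain, φ(u) = φ(v) implies u = v.
If φ(u) = φ(v), then 82u ≡ 82v (mod 101). Because gcd(82, 101) = 1, we may cancel 82 to get u ≡ v (mod 101).
Thus φ is injective.
We now compute 82⁻¹ mod 101 explicitly. Euclid's algorithm: 101 = 1·82 + 19, 82 = 4·19 + 6, 19 = 3·6 + 1; back-substituting gives 1 = 85·82 − 69·101, so 82⁻¹ ≡ 85 (mod 101).
Since φ is injective, we find φ⁻¹(10): we need 82x ≡ 10 − 48 ≡ 63 (mod 101). Using 82⁻¹ = 85: x ≡ 85·63 = 5355 = 53·101 + 2, so x = 2.
Check: φ(2) = 82·2 + 48 = 212 = 2·101 + 10 ≡ 10 (mod 101).

2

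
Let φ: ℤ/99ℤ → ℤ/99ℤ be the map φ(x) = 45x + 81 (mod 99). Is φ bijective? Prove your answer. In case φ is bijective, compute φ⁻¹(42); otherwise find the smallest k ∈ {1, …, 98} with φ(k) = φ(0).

11

We have gcd(45, 99) = 9 > 1. Taking x_1 = 0 and x_2 = 11: φ(0) = 81 and φ(11) = 45·11 + 81 = 576 ≡ 81 (mod 99).
So φ(0) = φ(11) while 0 ≠ 11, so φ is not injective, hence not bijective.
Since φ is not bijective, we find the least positive k with φ(k) = φ(0): this means 45k ≡ 0 (mod 99), i.e. 99 ∣ 45k. Since gcd(45, 99) = 9, dividing through by 9 this holds exactly when 11 ∣ 5k, and as gcd(5, 11) = 1, exactly when 11 ∣ k.
The smallest positive such k is 11.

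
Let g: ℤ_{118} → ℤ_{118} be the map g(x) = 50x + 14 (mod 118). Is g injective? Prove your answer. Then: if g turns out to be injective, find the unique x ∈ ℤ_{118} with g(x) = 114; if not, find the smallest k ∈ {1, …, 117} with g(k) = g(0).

Recall: g is injective when g(u) = g(v) forces u = v.
We have gcd(50, 118) = 2 > 1. Taking u = 0 and v = 59: g(0) = 14 and g(59) = 50·59 + 14 = 2964 ≡ 14 (mod 118).
So g(0) = g(59) while 0 ≠ 59, so g is not injective.
Since g is not injective, we find the least positive k with g(k) = g(0): this means 50k ≡ 0 (mod 118), i.e. 118 ∣ 50k. Since gcd(50, 118) = 2, dividing through by 2 this holds exactly when 59 ∣ 25k, and as gcd(25, 59) = 1, exactly when 59 ∣ k.
The smallest positive such k is 59.

59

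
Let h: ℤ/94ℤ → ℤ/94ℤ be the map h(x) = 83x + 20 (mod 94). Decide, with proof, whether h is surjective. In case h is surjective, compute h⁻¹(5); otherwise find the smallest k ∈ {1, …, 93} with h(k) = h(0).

Recall: surjectivity means every element of the codomain has a preimage under h.
Since gcd(83, 94) = 1, 83 is invertible modulo 94. Euclid's algorithm: 94 = 1·83 + 11, 83 = 7·11 + 6, 11 = 1·6 + 5, 6 = 1·5 + 1; back-substituting gives 1 = 17·83 − 15·94, so 83⁻¹ ≡ 17 (mod 94).
Then y ↦ 17(y − 20) is a two-sided inverse to h, so every y ∈ ℤ/94ℤ has a preimage.
Hence h is surjective.
Since h is surjective, we compute h⁻¹(5): solve 83x + 20 ≡ 5 (mod 94), i.e. 83x ≡ 79 (mod 94).
Multiplying by 83⁻¹ = 17 gives x ≡ 17·79 = 1343 = 14·94 + 27 ≡ 27 (mod 94).
Check: h(27) = 83·27 + 20 = 2261 = 24·94 + 5 ≡ 5 (mod 94).

27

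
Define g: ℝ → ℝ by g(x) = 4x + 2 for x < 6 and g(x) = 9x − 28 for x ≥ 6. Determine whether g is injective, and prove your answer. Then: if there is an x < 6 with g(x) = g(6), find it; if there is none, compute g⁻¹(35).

7

Both pieces are strictly increasing (slopes 4 and 9), so each is injective on its own interval.
The left piece maps (−∞, 6) onto (−∞, 26); the right piece maps [6, ∞) onto [26, ∞).
These images are disjoint, so no value is attained by both pieces. Thus g is injective.
Because the two images are disjoint, no x < 6 has g(x) = g(6), so we compute g⁻¹(35): 35 lies in [26, ∞), so solve 9x − 28 = 35: x = (35 + 28)/9 = 7.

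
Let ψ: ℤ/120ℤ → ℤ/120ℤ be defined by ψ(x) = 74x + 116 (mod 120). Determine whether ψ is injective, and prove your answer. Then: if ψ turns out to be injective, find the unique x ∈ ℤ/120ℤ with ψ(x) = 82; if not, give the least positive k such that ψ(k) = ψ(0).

60

Recall: injectivity means: for all u, v in the domain, ψ(u) = ψ(v) implies u = v.
We have gcd(74, 120) = 2 > 1. Taking u = 0 and v = 60: ψ(0) = 116 and ψ(60) = 74·60 + 116 = 4556 ≡ 116 (mod 120).
So ψ(0) = ψ(60) while 0 ≠ 60, so ψ is not injective.
Since ψ is not injective, we find the least positive k with ψ(k) = ψ(0): this means 74k ≡ 0 (mod 120), i.e. 120 ∣ 74k. Since gcd(74, 120) = 2, dividing through by 2 this holds exactly when 60 ∣ 37k, and as gcd(37, 60) = 1, exactly when 60 ∣ k.
The smallest positive such k is 60.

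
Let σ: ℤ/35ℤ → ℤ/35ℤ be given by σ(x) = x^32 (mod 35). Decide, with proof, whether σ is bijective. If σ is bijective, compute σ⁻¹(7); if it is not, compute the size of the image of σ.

σ(3): Repeated squaring mod 35: 3^1 ≡ 3, 3^2 ≡ 3² = 9, 3^4 ≡ 9² = 81 ≡ 11, 3^8 ≡ 11² = 121 ≡ 16, 3^16 ≡ 16² = 256 ≡ 11, 3^32 ≡ 11² = 121 ≡ 16. So 3^32 ≡ 16 (mod 35).
σ(4): Repeated squaring mod 35: 4^1 ≡ 4, 4^2 ≡ 4² = 16, 4^4 ≡ 16² = 256 ≡ 11, 4^8 ≡ 11² = 121 ≡ 16, 4^16 ≡ 16² = 256 ≡ 11, 4^32 ≡ 11² = 121 ≡ 16. So 4^32 ≡ 16 (mod 35).
So σ(3) = σ(4) = 16 while 3 ≠ 4, therefore σ is not injective, hence not bijective.
Since σ is not bijective, we determine |image(σ)|. Computing x^32 mod 35 for each x (by repeated squaring, reducing mod 35 at every step), the values σ(0), σ(1), …, σ(34) are: 0, 1, 11, 16, 16, 25, 1, 21, 1, 11, 30, 16, 11, 1, 21, 15, 11, 16, 16, 11, 15, 21, 1, 11, 16, 30, 11, 1, 21, 1, 25, 16, 16, 11, 1.
The distinct values are {0, 1, 11, 15, 16, 21, 25, 30}; there are 8 of them.

8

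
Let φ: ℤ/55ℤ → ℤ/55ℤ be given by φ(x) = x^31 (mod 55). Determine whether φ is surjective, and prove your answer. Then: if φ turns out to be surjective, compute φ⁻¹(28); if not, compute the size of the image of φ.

17

Computing x^31 mod 55 for each x (by repeated squaring, reducing mod 55 at every step), the values φ(0), φ(1), …, φ(54) are: 0, 1, 13, 47, 4, 5, 6, 18, 52, 9, 10, 11, 23, 2, 14, 15, 16, 28, 7, 19, 20, 21, 33, 12, 24, 25, 26, 38, 17, 29, 30, 31, 43, 22, 34, 35, 36, 48, 27, 39, 40, 41, 53, 32, 44, 45, 46, 3, 37, 49, 50, 51, 8, 42, 54.
Every element of ℤ/55ℤ appears exactly once in this list, so φ is a bijection, and in particular surjective.
Since φ is surjective, we read off the preimage of 28 from the same table: φ(17) = 28, so φ⁻¹(28) = 17.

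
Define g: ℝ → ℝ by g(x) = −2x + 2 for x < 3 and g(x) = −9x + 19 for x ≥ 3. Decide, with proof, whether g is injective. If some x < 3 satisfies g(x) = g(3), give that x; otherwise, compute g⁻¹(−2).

2

Both pieces are strictly decreasing (slopes −2 and −9), so each is injective on its own interval.
The left piece maps (−∞, 3) onto (−4, ∞); the right piece maps [3, ∞) onto (−∞, −8].
These images are disjoint, so no value is attained by both pieces. So g is injective.
Because the two images are disjoint, no x < 3 has g(x) = g(3), so we compute g⁻¹(−2): −2 lies in (−4, ∞), so solve −2x + 2 = −2: x = (−2 − 2)/(−2) = 2.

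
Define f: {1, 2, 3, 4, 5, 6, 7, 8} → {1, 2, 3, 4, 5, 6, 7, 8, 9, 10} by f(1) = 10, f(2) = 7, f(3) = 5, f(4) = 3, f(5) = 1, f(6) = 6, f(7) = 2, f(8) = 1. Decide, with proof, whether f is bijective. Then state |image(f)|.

7

f(5) = 1 = f(8) with 5 ≠ 8, so f is not injective, hence not bijective.
The image of f is {1, 2, 3, 5, 6, 7, 10}, which has 7 elements.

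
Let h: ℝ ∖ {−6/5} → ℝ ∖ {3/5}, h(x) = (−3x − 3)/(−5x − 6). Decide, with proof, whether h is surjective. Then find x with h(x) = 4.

For any y ≠ 3/5, solving y(−5x − 6) = −3x − 3 for x gives a well-defined x ≠ −6/5. So h is surjective.
Solving h(x) = 4: cross-multiplying gives −3x − 3 = 4(−5x − 6), which rearranges to 17x = −21, so x = −21/17.

-21/17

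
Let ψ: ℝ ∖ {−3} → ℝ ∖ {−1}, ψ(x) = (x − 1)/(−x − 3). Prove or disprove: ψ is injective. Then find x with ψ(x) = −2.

Suppose ψ(s) = ψ(t). Cross-multiplying: (s − 1)(−t − 3) = (t − 1)(−s − 3).
Expanding both sides and cancelling the symmetric terms leaves −4·(s − t) = 0. Since −4 ≠ 0, s = t. Therefore ψ is injective.
Solving ψ(x) = −2: cross-multiplying gives x − 1 = −2(−x − 3), which rearranges to −1x = 7, so x = −7.

-7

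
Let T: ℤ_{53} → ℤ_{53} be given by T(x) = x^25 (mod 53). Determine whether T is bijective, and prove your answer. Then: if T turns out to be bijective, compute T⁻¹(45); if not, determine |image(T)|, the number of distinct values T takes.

20

Since 53 is prime, the nonzero elements of ℤ_{53} form a cyclic group of order 52.
As gcd(25, 52) = 1, raising to the 25th power is a bijection on this group: if x_1^25 ≡ x_2^25 then (x_1x_2^{−1})^25 = 1, and the only element of order dividing gcd(25, 52) = 1 is 1, so x_1 = x_2.
With T(0) = 0 this makes T injective on all of ℤ_{53}, hence bijective (finite equal-size domain and codomain). In particular T is bijective.
Since T is bijective, we find the preimage of 45. The inverse of x ↦ x^25 on (ℤ_{53})^× is x ↦ x^25, because 25·25 = 625 = 12·52 + 1 ≡ 1 (mod 52) and x^{52} = 1 for x ≠ 0 (Fermat). So T⁻¹(45) = 45^25 mod 53.
Repeated squaring mod 53: 45^1 ≡ 45, 45^2 ≡ 45² = 2025 ≡ 11, 45^4 ≡ 11² = 121 ≡ 15, 45^8 ≡ 15² = 225 ≡ 13, 45^16 ≡ 13² = 169 ≡ 10. Since 25 = 16 + 8 + 1, 45^25 ≡ 10·13·45: 10·13 = 130 ≡ 24, then 24·45 = 1080 ≡ 20. So 45^25 ≡ 20 (mod 53).
Hence T⁻¹(45) = 20.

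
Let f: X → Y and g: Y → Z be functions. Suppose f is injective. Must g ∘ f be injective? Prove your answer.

not injective

No. Take X = Y = Z = {0, 1}, f = identity (injective), and g(x) = 0 for every x.
Then (g ∘ f)(0) = 0 = (g ∘ f)(1) with 0 ≠ 1, so g ∘ f is not injective.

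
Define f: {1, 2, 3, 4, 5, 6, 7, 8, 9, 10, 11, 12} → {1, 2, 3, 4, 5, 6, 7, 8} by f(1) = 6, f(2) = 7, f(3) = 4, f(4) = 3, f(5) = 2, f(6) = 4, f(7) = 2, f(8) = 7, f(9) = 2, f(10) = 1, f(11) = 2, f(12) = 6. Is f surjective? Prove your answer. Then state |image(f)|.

6

No element maps to 5, so f is not surjective.
The image of f is {1, 2, 3, 4, 6, 7}, which has 6 elements.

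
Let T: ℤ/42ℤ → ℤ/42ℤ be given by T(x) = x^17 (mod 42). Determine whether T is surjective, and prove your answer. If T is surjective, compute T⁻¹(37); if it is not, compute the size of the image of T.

25

Computing x^17 mod 42 for each x (by repeated squaring, reducing mod 42 at every step), the values T(0), T(1), …, T(41) are: 0, 1, 32, 33, 16, 17, 6, 7, 8, 39, 40, 23, 24, 13, 14, 15, 4, 5, 30, 31, 20, 21, 22, 11, 12, 37, 38, 27, 28, 29, 18, 19, 2, 3, 34, 35, 36, 25, 26, 9, 10, 41.
Every element of ℤ/42ℤ appears exactly once in this list, so T is a bijection, and in particular surjective.
Since T is surjective, we read off the preimage of 37 from the same table: T(25) = 37, so T⁻¹(37) = 25.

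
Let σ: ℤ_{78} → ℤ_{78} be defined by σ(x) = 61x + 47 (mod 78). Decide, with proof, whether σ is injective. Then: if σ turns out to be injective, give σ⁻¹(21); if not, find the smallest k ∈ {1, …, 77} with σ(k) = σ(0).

Suppose σ(u) = σ(v) in ℤ_{78}. Then 61u + 47 ≡ 61v + 47 (mod 78), therefore 61(u − v) ≡ 0 (mod 78).
Since gcd(61, 78) = 1, 61 is invertible modulo 78, hence u − v ≡ 0 (mod 78), i.e. u = v.
Therefore σ is injective.
We now compute 61⁻¹ mod 78 explicitly. Euclid's algorithm: 78 = 1·61 + 17, 61 = 3·17 + 10, 17 = 1·10 + 7, 10 = 1·7 + 3, 7 = 2·3 + 1; back-substituting gives 1 = 55·61 − 43·78, so 61⁻¹ ≡ 55 (mod 78).
Since σ is injective, we find σ⁻¹(21): we need 61x ≡ 21 − 47 ≡ 52 (mod 78). Using 61⁻¹ = 55: x ≡ 55·52 = 2860 = 36·78 + 52, so x = 52.
Check: σ(52) = 61·52 + 47 = 3219 = 41·78 + 21 ≡ 21 (mod 78).

52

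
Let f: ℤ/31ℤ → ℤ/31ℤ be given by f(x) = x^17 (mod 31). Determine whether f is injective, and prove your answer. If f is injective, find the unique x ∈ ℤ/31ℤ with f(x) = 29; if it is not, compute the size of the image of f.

Since 31 is prime, the nonzero elements of ℤ/31ℤ form a cyclic group of order 30.
As gcd(17, 30) = 1, raising to the 17th power is a bijection on this group: if x_1^17 ≡ x_2^17 then (x_1x_2^{−1})^17 = 1, and the only element of order dividing gcd(17, 30) = 1 is 1, so x_1 = x_2.
With f(0) = 0 this makes f injective on all of ℤ/31ℤ, hence bijective (finite equal-size domain and codomain). In particular f is injective.
Since f is injective, we find the preimage of 29. The inverse of x ↦ x^17 on (ℤ/31ℤ)^× is x ↦ x^23, because 17·23 = 391 = 13·30 + 1 ≡ 1 (mod 30) and x^{30} = 1 for x ≠ 0 (Fermat). So f⁻¹(29) = 29^23 mod 31.
Repeated squaring mod 31: 29^1 ≡ 29, 29^2 ≡ 29² = 841 ≡ 4, 29^4 ≡ 4² = 16, 29^8 ≡ 16² = 256 ≡ 8, 29^16 ≡ 8² = 64 ≡ 2. Since 23 = 16 + 4 + 2 + 1, 29^23 ≡ 2·16·4·29: 2·16 = 32 ≡ 1, then 1·4 = 4, then 4·29 = 116 ≡ 23. So 29^23 ≡ 23 (mod 31).
Hence f⁻¹(29) = 23.

23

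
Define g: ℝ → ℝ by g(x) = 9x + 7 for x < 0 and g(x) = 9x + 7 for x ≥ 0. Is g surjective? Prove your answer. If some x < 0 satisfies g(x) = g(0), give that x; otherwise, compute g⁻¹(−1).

-8/9

Both pieces are strictly increasing (slopes 9 and 9), so each is injective on its own interval.
The left piece maps (−∞, 0) onto (−∞, 7); the right piece maps [0, ∞) onto [7, ∞).
These images together cover ℝ, so g is surjective.
Because the two images are disjoint, no x < 0 has g(x) = g(0), so we compute g⁻¹(−1): −1 lies in (−∞, 7), so solve 9x + 7 = −1: x = (−1 − 7)/9 = −8/9.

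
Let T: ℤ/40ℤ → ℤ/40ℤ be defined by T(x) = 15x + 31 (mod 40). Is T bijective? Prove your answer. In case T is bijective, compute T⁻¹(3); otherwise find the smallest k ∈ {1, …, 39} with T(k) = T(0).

We have gcd(15, 40) = 5 > 1. Taking x_1 = 0 and x_2 = 8: T(0) = 31 and T(8) = 15·8 + 31 = 151 ≡ 31 (mod 40).
So T(0) = T(8) while 0 ≠ 8, so T is not injective, hence not bijective.
Since T is not bijective, we find the least positive k with T(k) = T(0): this means 15k ≡ 0 (mod 40), i.e. 40 ∣ 15k. Since gcd(15, 40) = 5, dividing through by 5 this holds exactly when 8 ∣ 3k, and as gcd(3, 8) = 1, exactly when 8 ∣ k.
The smallest positive such k is 8.

8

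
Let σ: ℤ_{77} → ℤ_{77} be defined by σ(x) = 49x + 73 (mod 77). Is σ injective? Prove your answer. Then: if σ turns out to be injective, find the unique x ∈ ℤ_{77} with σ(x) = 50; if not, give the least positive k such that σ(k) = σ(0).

We have gcd(49, 77) = 7 > 1. Taking x_1 = 0 and x_2 = 11: σ(0) = 73 and σ(11) = 49·11 + 73 = 612 ≡ 73 (mod 77).
So σ(0) = σ(11) while 0 ≠ 11, therefore σ is not injective.
Since σ is not injective, we find the least positive k with σ(k) = σ(0): this means 49k ≡ 0 (mod 77), i.e. 77 ∣ 49k. Since gcd(49, 77) = 7, dividing through by 7 this holds exactly when 11 ∣ 7k, and as gcd(7, 11) = 1, exactly when 11 ∣ k.
The smallest positive such k is 11.

11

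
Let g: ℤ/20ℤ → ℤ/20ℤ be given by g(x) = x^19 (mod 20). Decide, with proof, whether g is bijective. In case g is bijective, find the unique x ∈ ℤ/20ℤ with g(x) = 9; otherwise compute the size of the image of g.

g(0) = 0^19 = 0.
g(10): Repeated squaring mod 20: 10^1 ≡ 10, 10^2 ≡ 10² = 100 ≡ 0, 10^4 ≡ 0² = 0, 10^8 ≡ 0² = 0, 10^16 ≡ 0² = 0. Since 19 = 16 + 2 + 1, 10^19 ≡ 0·0·10: 0·0 = 0, then 0·10 = 0. So 10^19 ≡ 0 (mod 20).
So g(0) = g(10) = 0 while 0 ≠ 10, therefore g is not injective, hence not bijective.
Since g is not bijective, we determine |image(g)|. Computing x^19 mod 20 for each x (by repeated squaring, reducing mod 20 at every step), the values g(0), g(1), …, g(19) are: 0, 1, 8, 7, 4, 5, 16, 3, 12, 9, 0, 11, 8, 17, 4, 15, 16, 13, 12, 19.
The distinct values are {0, 1, 3, 4, 5, 7, 8, 9, 11, 12, 13, 15, 16, 17, 19}; there are 15 of them.

15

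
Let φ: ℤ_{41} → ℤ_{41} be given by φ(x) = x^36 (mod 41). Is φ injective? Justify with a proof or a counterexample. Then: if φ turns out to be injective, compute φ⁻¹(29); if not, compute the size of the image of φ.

11

φ(4): Repeated squaring mod 41: 4^1 ≡ 4, 4^2 ≡ 4² = 16, 4^4 ≡ 16² = 256 ≡ 10, 4^8 ≡ 10² = 100 ≡ 18, 4^16 ≡ 18² = 324 ≡ 37, 4^32 ≡ 37² = 1369 ≡ 16. Since 36 = 32 + 4, 4^36 ≡ 16·10: 16·10 = 160 ≡ 37. So 4^36 ≡ 37 (mod 41).
φ(5): Repeated squaring mod 41: 5^1 ≡ 5, 5^2 ≡ 5² = 25, 5^4 ≡ 25² = 625 ≡ 10, 5^8 ≡ 10² = 100 ≡ 18, 5^16 ≡ 18² = 324 ≡ 37, 5^32 ≡ 37² = 1369 ≡ 16. Since 36 = 32 + 4, 5^36 ≡ 16·10: 16·10 = 160 ≡ 37. So 5^36 ≡ 37 (mod 41).
So φ(4) = φ(5) = 37 while 4 ≠ 5, therefore φ is not injective.
Since φ is not injective, we determine |image(φ)|. Computing x^36 mod 41 for each x (by repeated squaring, reducing mod 41 at every step), the values φ(0), φ(1), …, φ(40) are: 0, 1, 18, 40, 37, 37, 23, 25, 10, 1, 10, 31, 4, 23, 40, 4, 16, 31, 18, 25, 16, 16, 25, 18, 31, 16, 4, 40, 23, 4, 31, 10, 1, 10, 25, 23, 37, 37, 40, 18, 1.
The distinct values are {0, 1, 4, 10, 16, 18, 23, 25, 31, 37, 40}; there are 11 of them.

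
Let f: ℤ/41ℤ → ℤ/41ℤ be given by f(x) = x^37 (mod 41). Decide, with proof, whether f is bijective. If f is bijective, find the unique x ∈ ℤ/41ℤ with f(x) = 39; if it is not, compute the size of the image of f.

8

Since 41 is prime, the nonzero elements of ℤ/41ℤ form a cyclic group of order 40.
As gcd(37, 40) = 1, raising to the 37th power is a bijection on this group: if a^37 ≡ b^37 then (ab^{−1})^37 = 1, and the only element of order dividing gcd(37, 40) = 1 is 1, so a = b.
With f(0) = 0 this makes f injective on all of ℤ/41ℤ, hence bijective (finite equal-size domain and codomain). In particular f is bijective.
Since f is bijective, we find the preimage of 39. The inverse of x ↦ x^37 on (ℤ/41ℤ)^× is x ↦ x^13, because 37·13 = 481 = 12·40 + 1 ≡ 1 (mod 40) and x^{40} = 1 for x ≠ 0 (Fermat). So f⁻¹(39) = 39^13 mod 41.
Repeated squaring mod 41: 39^1 ≡ 39, 39^2 ≡ 39² = 1521 ≡ 4, 39^4 ≡ 4² = 16, 39^8 ≡ 16² = 256 ≡ 10. Since 13 = 8 + 4 + 1, 39^13 ≡ 10·16·39: 10·16 = 160 ≡ 37, then 37·39 = 1443 ≡ 8. So 39^13 ≡ 8 (mod 41).
Hence f⁻¹(39) = 8.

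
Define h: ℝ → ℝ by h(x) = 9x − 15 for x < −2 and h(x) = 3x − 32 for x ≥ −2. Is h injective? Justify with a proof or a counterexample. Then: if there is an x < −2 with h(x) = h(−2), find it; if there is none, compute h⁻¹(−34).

-23/9

Both pieces are strictly increasing (slopes 9 and 3), so each is injective on its own interval.
The left piece maps (−∞, −2) onto (−∞, −33); the right piece maps [−2, ∞) onto [−38, ∞).
These images overlap. In particular h(−2) = −38 (right piece), and solving 9x − 15 = −38 on the left piece gives x = −23/9 < −2.
So h(−23/9) = h(−2) with −23/9 ≠ −2, and h is not injective. This x = −23/9 is the requested value below −2.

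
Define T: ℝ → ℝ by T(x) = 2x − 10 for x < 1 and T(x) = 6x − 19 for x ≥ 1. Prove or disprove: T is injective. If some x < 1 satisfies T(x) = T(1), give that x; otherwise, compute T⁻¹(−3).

Both pieces are strictly increasing (slopes 2 and 6), so each is injective on its own interval.
The left piece maps (−∞, 1) onto (−∞, −8); the right piece maps [1, ∞) onto [−13, ∞).
These images overlap. In particular T(1) = −13 (right piece), and solving 2x − 10 = −13 on the left piece gives x = −3/2 < 1.
So T(−3/2) = T(1) with −3/2 ≠ 1, and T is not injective. This x = −3/2 is the requested value below 1.

-3/2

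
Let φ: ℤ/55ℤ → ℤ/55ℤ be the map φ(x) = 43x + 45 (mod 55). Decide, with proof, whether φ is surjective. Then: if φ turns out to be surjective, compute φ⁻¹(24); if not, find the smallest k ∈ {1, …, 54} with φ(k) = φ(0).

Recall: surjectivity means every element of the codomain has a preimage under φ.
Since gcd(43, 55) = 1, 43 is invertible modulo 55. Euclid's algorithm: 55 = 1·43 + 12, 43 = 3·12 + 7, 12 = 1·7 + 5, 7 = 1·5 + 2, 5 = 2·2 + 1; back-substituting gives 1 = 32·43 − 25·55, so 43⁻¹ ≡ 32 (mod 55).
For any y ∈ ℤ/55ℤ, x = 32(y − 45) mod 55 satisfies φ(x) = 43·32(y − 45) + 45 ≡ y (since 43·32 ≡ 1 mod 55). So every y has a preimage.
Hence φ is surjective.
Since φ is surjective, we compute φ⁻¹(24): solve 43x + 45 ≡ 24 (mod 55), i.e. 43x ≡ 34 (mod 55).
Multiplying by 43⁻¹ = 32 gives x ≡ 32·34 = 1088 = 19·55 + 43 ≡ 43 (mod 55).
Check: φ(43) = 43·43 + 45 = 1894 = 34·55 + 24 ≡ 24 (mod 55).

43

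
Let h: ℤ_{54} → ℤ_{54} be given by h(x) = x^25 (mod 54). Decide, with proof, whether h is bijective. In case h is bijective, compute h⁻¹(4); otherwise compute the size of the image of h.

38

h(0) = 0^25 = 0.
h(6): Repeated squaring mod 54: 6^1 ≡ 6, 6^2 ≡ 6² = 36, 6^4 ≡ 36² = 1296 ≡ 0, 6^8 ≡ 0² = 0, 6^16 ≡ 0² = 0. Since 25 = 16 + 8 + 1, 6^25 ≡ 0·0·6: 0·0 = 0, then 0·6 = 0. So 6^25 ≡ 0 (mod 54).
So h(0) = h(6) = 0 while 0 ≠ 6, thus h is not injective, hence not bijective.
Since h is not bijective, we determine |image(h)|. Computing x^25 mod 54 for each x (by repeated squaring, reducing mod 54 at every step), the values h(0), h(1), …, h(53) are: 0, 1, 20, 27, 22, 41, 0, 43, 8, 27, 10, 29, 0, 31, 50, 27, 52, 17, 0, 19, 38, 27, 40, 5, 0, 7, 26, 27, 28, 47, 0, 49, 14, 27, 16, 35, 0, 37, 2, 27, 4, 23, 0, 25, 44, 27, 46, 11, 0, 13, 32, 27, 34, 53.
The distinct values are {0, 1, 2, 4, 5, 7, 8, 10, 11, 13, 14, 16, 17, 19, 20, 22, 23, 25, 26, 27, 28, 29, 31, 32, 34, 35, 37, 38, 40, 41, 43, 44, 46, 47, 49, 50, 52, 53}; there are 38 of them.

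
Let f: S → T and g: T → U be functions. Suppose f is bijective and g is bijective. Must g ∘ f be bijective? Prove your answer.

bijective

Injectivity: if g(f(a)) = g(f(b)) then f(a) = f(b) (g injective) so a = b (f injective).
Surjectivity: for c ∈ U pick b with g(b) = c, then a with f(a) = b; then (g ∘ f)(a) = c.
So g ∘ f is bijective.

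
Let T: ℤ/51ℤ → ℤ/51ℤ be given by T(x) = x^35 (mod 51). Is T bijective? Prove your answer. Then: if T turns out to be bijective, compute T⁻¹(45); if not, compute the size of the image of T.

Computing x^35 mod 51 for each x (by repeated squaring, reducing mod 51 at every step), the values T(0), T(1), …, T(50) are: 0, 1, 8, 27, 13, 23, 12, 37, 2, 15, 31, 5, 45, 4, 41, 9, 16, 17, 18, 25, 44, 30, 40, 29, 3, 19, 32, 48, 22, 11, 21, 7, 26, 33, 34, 35, 42, 10, 47, 6, 46, 20, 36, 49, 14, 39, 28, 38, 24, 43, 50.
Every element of ℤ/51ℤ appears exactly once in this list, so T is a bijection, and in particular bijective.
Since T is bijective, we read off the preimage of 45 from the same table: T(12) = 45, so T⁻¹(45) = 12.

12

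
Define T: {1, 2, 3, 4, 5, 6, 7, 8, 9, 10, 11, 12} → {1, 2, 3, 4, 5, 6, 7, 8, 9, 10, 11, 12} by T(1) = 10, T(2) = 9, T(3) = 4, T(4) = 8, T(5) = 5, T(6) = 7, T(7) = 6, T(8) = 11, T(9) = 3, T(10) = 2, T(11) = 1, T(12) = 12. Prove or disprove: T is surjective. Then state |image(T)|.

Every element of the codomain has a preimage: 1 = T(11), 2 = T(10), 3 = T(9), 4 = T(3), 5 = T(5), 6 = T(7), 7 = T(6), 8 = T(4), 9 = T(2), 10 = T(1), 11 = T(8), 12 = T(12).
So T is surjective.
The image of T is {1, 2, 3, 4, 5, 6, 7, 8, 9, 10, 11, 12}, which has 12 elements.

12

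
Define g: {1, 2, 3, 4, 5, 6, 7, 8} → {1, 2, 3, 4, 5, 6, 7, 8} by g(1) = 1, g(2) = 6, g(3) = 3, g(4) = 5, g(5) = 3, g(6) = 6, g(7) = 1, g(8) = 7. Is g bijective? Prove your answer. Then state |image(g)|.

5

g(3) = 3 = g(5) with 3 ≠ 5, so g is not injective, hence not bijective.
The image of g is {1, 3, 5, 6, 7}, which has 5 elements.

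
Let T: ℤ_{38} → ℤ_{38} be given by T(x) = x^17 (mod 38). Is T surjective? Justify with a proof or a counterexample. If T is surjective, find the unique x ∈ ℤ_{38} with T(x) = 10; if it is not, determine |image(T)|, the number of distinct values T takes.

Computing x^17 mod 38 for each x (by repeated squaring, reducing mod 38 at every step), the values T(0), T(1), …, T(37) are: 0, 1, 10, 13, 24, 23, 16, 11, 12, 17, 2, 7, 8, 3, 34, 33, 6, 9, 18, 19, 20, 29, 32, 5, 4, 35, 30, 31, 36, 21, 26, 27, 22, 15, 14, 25, 28, 37.
Every element of ℤ_{38} appears exactly once in this list, so T is a bijection, and in particular surjective.
Since T is surjective, we read off the preimage of 10 from the same table: T(2) = 10, so T⁻¹(10) = 2.

2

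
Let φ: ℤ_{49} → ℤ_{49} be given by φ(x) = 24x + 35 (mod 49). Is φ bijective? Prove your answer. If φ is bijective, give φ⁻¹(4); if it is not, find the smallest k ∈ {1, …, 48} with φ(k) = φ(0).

Recall: φ is injective if φ(x_1) = φ(x_2) implies x_1 = x_2.
Suppose φ(x_1) = φ(x_2) in ℤ_{49}. Then 24x_1 + 35 ≡ 24x_2 + 35 (mod 49), so 24(x_1 − x_2) ≡ 0 (mod 49).
Since gcd(24, 49) = 1, 24 is invertible modulo 49, therefore x_1 − x_2 ≡ 0 (mod 49), i.e. x_1 = x_2.
We now compute 24⁻¹ mod 49 explicitly. Euclid's algorithm: 49 = 2·24 + 1; back-substituting gives 1 = 47·24 − 23·49, so 24⁻¹ ≡ 47 (mod 49).
Then y ↦ 47(y − 35) is a two-sided inverse to φ, so every y ∈ ℤ_{49} has a preimage.
Thus φ is bijective.
Since φ is bijective, we find φ⁻¹(4): we need 24x ≡ 4 − 35 ≡ 18 (mod 49). Using 24⁻¹ = 47: x ≡ 47·18 = 846 = 17·49 + 13, so x = 13.
Check: φ(13) = 24·13 + 35 = 347 = 7·49 + 4 ≡ 4 (mod 49).

13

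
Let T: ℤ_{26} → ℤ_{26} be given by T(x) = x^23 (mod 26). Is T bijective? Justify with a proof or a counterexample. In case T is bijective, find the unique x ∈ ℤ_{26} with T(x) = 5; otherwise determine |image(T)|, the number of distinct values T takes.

21

Computing x^23 mod 26 for each x (by repeated squaring, reducing mod 26 at every step), the values T(0), T(1), …, T(25) are: 0, 1, 20, 9, 10, 21, 24, 15, 18, 3, 4, 19, 12, 13, 14, 7, 22, 23, 8, 11, 2, 5, 16, 17, 6, 25.
Every element of ℤ_{26} appears exactly once in this list, so T is a bijection, and in particular bijective.
Since T is bijective, we read off the preimage of 5 from the same table: T(21) = 5, so T⁻¹(5) = 21.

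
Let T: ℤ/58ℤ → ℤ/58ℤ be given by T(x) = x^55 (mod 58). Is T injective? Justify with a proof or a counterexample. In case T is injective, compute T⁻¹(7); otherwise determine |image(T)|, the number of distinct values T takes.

25

Computing x^55 mod 58 for each x (by repeated squaring, reducing mod 58 at every step), the values T(0), T(1), …, T(57) are: 0, 1, 44, 39, 22, 35, 34, 25, 40, 13, 32, 37, 46, 9, 56, 31, 20, 41, 50, 55, 16, 47, 4, 53, 52, 7, 48, 43, 28, 29, 30, 15, 10, 51, 6, 5, 54, 11, 42, 3, 8, 17, 38, 27, 2, 49, 12, 21, 26, 45, 18, 33, 24, 23, 36, 19, 14, 57.
Every element of ℤ/58ℤ appears exactly once in this list, so T is a bijection, and in particular injective.
Since T is injective, we read off the preimage of 7 from the same table: T(25) = 7, so T⁻¹(7) = 25.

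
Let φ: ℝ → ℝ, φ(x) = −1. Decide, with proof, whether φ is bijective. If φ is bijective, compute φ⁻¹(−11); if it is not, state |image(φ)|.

φ(0) = −1 = φ(1) with 0 ≠ 1, so φ is not injective, hence not bijective.
Since φ is not bijective, we state |image(φ)|: the image of φ is {−1}, which has 1 element.

1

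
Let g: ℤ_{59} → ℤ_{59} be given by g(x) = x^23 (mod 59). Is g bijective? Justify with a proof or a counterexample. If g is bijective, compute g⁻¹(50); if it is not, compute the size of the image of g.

6

Since 59 is prime, the nonzero elements of ℤ_{59} form a cyclic group of order 58.
As gcd(23, 58) = 1, raising to the 23rd power is a bijection on this group: if s^23 ≡ t^23 then (st^{−1})^23 = 1, and the only element of order dividing gcd(23, 58) = 1 is 1, so s = t.
With g(0) = 0 this makes g injective on all of ℤ_{59}, hence bijective (finite equal-size domain and codomain). In particular g is bijective.
Since g is bijective, we find the preimage of 50. The inverse of x ↦ x^23 on (ℤ_{59})^× is x ↦ x^53, because 23·53 = 1219 = 21·58 + 1 ≡ 1 (mod 58) and x^{58} = 1 for x ≠ 0 (Fermat). So g⁻¹(50) = 50^53 mod 59.
Repeated squaring mod 59: 50^1 ≡ 50, 50^2 ≡ 50² = 2500 ≡ 22, 50^4 ≡ 22² = 484 ≡ 12, 50^8 ≡ 12² = 144 ≡ 26, 50^16 ≡ 26² = 676 ≡ 27, 50^32 ≡ 27² = 729 ≡ 21. Since 53 = 32 + 16 + 4 + 1, 50^53 ≡ 21·27·12·50: 21·27 = 567 ≡ 36, then 36·12 = 432 ≡ 19, then 19·50 = 950 ≡ 6. So 50^53 ≡ 6 (mod 59).
Hence g⁻¹(50) = 6.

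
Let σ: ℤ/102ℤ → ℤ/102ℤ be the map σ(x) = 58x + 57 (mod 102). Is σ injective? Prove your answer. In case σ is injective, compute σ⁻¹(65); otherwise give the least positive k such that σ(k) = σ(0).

51

We have gcd(58, 102) = 2 > 1. Taking x_1 = 0 and x_2 = 51: σ(0) = 57 and σ(51) = 58·51 + 57 = 3015 ≡ 57 (mod 102).
So σ(0) = σ(51) while 0 ≠ 51, thus σ is not injective.
Since σ is not injective, we find the least positive k with σ(k) = σ(0): this means 58k ≡ 0 (mod 102), i.e. 102 ∣ 58k. Since gcd(58, 102) = 2, dividing through by 2 this holds exactly when 51 ∣ 29k, and as gcd(29, 51) = 1, exactly when 51 ∣ k.
The smallest positive such k is 51.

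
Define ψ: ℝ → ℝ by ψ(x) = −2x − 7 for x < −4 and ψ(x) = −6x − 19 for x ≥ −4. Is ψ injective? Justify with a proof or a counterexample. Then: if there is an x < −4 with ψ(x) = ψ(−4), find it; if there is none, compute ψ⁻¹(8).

-6

Both pieces are strictly decreasing (slopes −2 and −6), so each is injective on its own interval.
The left piece maps (−∞, −4) onto (1, ∞); the right piece maps [−4, ∞) onto (−∞, 5].
These images overlap. In particular ψ(−4) = 5 (right piece), and solving −2x − 7 = 5 on the left piece gives x = −6 < −4.
So ψ(−6) = ψ(−4) with −6 ≠ −4, and ψ is not injective. This x = −6 is the requested value below −4.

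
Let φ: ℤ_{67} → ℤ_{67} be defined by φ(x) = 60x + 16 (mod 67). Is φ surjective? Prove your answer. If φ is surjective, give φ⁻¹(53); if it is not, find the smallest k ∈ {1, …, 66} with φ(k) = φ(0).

33

Since gcd(60, 67) = 1, 60 is invertible modulo 67. Euclid's algorithm: 67 = 1·60 + 7, 60 = 8·7 + 4, 7 = 1·4 + 3, 4 = 1·3 + 1; back-substituting gives 1 = 19·60 − 17·67, so 60⁻¹ ≡ 19 (mod 67).
Then y ↦ 19(y − 16) is a two-sided inverse to φ, so every y ∈ ℤ_{67} has a preimage.
So φ is surjective.
Since φ is surjective, we compute φ⁻¹(53): solve 60x + 16 ≡ 53 (mod 67), i.e. 60x ≡ 37 (mod 67).
Multiplying by 60⁻¹ = 19 gives x ≡ 19·37 = 703 = 10·67 + 33 ≡ 33 (mod 67).
Check: φ(33) = 60·33 + 16 = 1996 = 29·67 + 53 ≡ 53 (mod 67).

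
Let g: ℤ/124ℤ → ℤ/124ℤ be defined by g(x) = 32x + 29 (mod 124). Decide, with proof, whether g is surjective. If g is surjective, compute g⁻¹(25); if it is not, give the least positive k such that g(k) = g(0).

By definition, surjectivity means every element of the codomain has a preimage under g.
Since gcd(32, 124) = 4, we have 32x ≡ 0 (mod 4) for all x, so g(x) ≡ 1 (mod 4).
But 0 ≢ 1 (mod 4), so 0 ∈ ℤ/124ℤ has no preimage. So g is not surjective.
Since g is not surjective, we find the least positive k with g(k) = g(0): this means 32k ≡ 0 (mod 124), i.e. 124 ∣ 32k. Since gcd(32, 124) = 4, dividing through by 4 this holds exactly when 31 ∣ 8k, and as gcd(8, 31) = 1, exactly when 31 ∣ k.
The smallest positive such k is 31.

31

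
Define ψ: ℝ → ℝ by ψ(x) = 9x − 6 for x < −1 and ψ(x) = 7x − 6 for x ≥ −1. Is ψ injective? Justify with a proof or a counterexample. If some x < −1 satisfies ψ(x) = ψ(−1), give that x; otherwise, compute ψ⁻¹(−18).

-4/3

Both pieces are strictly increasing (slopes 9 and 7), so each is injective on its own interval.
The left piece maps (−∞, −1) onto (−∞, −15); the right piece maps [−1, ∞) onto [−13, ∞).
These images are disjoint, so no value is attained by both pieces. Hence ψ is injective.
Because the two images are disjoint, no x < −1 has ψ(x) = ψ(−1), so we compute ψ⁻¹(−18): −18 lies in (−∞, −15), so solve 9x − 6 = −18: x = (−18 + 6)/9 = −4/3.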